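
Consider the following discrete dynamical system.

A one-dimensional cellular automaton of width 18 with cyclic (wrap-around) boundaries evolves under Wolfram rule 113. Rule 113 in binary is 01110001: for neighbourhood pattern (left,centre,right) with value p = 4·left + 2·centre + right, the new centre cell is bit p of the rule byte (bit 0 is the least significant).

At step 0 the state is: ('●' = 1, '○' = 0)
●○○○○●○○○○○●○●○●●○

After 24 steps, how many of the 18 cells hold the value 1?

9

gen 0: ●○○○○●○○○○○●○●○●●○
gen 1: ○●●●○○●●●●○○●○●○●●
gen 2: ●○○●●○○○○●●○○●○●○●
gen 3: ●●○○●●●●○○●●○○●○●○
gen 4: ○●●○○○○●●○○●●○○●○●
gen 5: ●○●●●●○○●●○○●●○○●○
gen 6: ○●○○○●●○○●●○○●●○○●
gen 7: ●○●●○○●●○○●●○○●●○○
gen 8: ○●○●●○○●●○○●●○○●●○
gen 9: ○○●○●●○○●●○○●●○○●●
gen 10: ●○○●○●●○○●●○○●●○○●
gen 11: ●●○○●○●●○○●●○○●●○○
gen 12: ○●●○○●○●●○○●●○○●●○
gen 13: ○○●●○○●○●●○○●●○○●●
gen 14: ●○○●●○○●○●●○○●●○○●
gen 15: ●●○○●●○○●○●●○○●●○○
gen 16: ○●●○○●●○○●○●●○○●●○
gen 17: ○○●●○○●●○○●○●●○○●●
gen 18: ●○○●●○○●●○○●○●●○○●
gen 19: ●●○○●●○○●●○○●○●●○○
gen 20: ○●●○○●●○○●●○○●○●●○
gen 21: ○○●●○○●●○○●●○○●○●●
gen 22: ●○○●●○○●●○○●●○○●○●
gen 23: ●●○○●●○○●●○○●●○○●○
gen 24: ○●●○○●●○○●●○○●●○○●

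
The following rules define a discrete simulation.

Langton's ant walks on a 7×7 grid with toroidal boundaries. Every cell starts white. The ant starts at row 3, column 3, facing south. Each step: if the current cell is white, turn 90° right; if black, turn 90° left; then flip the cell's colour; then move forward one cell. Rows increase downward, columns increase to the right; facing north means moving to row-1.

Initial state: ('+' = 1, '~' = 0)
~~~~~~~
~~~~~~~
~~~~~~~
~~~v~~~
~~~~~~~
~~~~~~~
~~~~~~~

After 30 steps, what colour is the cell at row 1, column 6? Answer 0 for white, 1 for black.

1

[0] ~~~~~~~
~~~~~~~
~~~~~~~
~~~v~~~
~~~~~~~
~~~~~~~
~~~~~~~
[1] ~~~~~~~
~~~~~~~
~~~~~~~
~~<+~~~
~~~~~~~
~~~~~~~
~~~~~~~
[2] ~~~~~~~
~~~~~~~
~~^~~~~
~~++~~~
~~~~~~~
~~~~~~~
~~~~~~~
[3] ~~~~~~~
~~~~~~~
~~+>~~~
~~++~~~
~~~~~~~
~~~~~~~
~~~~~~~
[4] ~~~~~~~
~~~~~~~
~~++~~~
~~+v~~~
~~~~~~~
~~~~~~~
~~~~~~~
[5] ~~~~~~~
~~~~~~~
~~++~~~
~~+~>~~
~~~~~~~
~~~~~~~
~~~~~~~
[6] ~~~~~~~
~~~~~~~
~~++~~~
~~+~+~~
~~~~v~~
~~~~~~~
~~~~~~~
[7] ~~~~~~~
~~~~~~~
~~++~~~
~~+~+~~
~~~<+~~
~~~~~~~
~~~~~~~
[8] ~~~~~~~
~~~~~~~
~~++~~~
~~+^+~~
~~~++~~
~~~~~~~
~~~~~~~
[9] ~~~~~~~
~~~~~~~
~~++~~~
~~++>~~
~~~++~~
~~~~~~~
~~~~~~~
[10] ~~~~~~~
~~~~~~~
~~++^~~
~~++~~~
~~~++~~
~~~~~~~
~~~~~~~
[11] ~~~~~~~
~~~~~~~
~~+++>~
~~++~~~
~~~++~~
~~~~~~~
~~~~~~~
[12] ~~~~~~~
~~~~~~~
~~++++~
~~++~v~
~~~++~~
~~~~~~~
~~~~~~~
[13] ~~~~~~~
~~~~~~~
~~++++~
~~++<+~
~~~++~~
~~~~~~~
~~~~~~~
[14] ~~~~~~~
~~~~~~~
~~++^+~
~~++++~
~~~++~~
~~~~~~~
~~~~~~~
[15] ~~~~~~~
~~~~~~~
~~+<~+~
~~++++~
~~~++~~
~~~~~~~
~~~~~~~
[16] ~~~~~~~
~~~~~~~
~~+~~+~
~~+v++~
~~~++~~
~~~~~~~
~~~~~~~
[17] ~~~~~~~
~~~~~~~
~~+~~+~
~~+~>+~
~~~++~~
~~~~~~~
~~~~~~~
[18] ~~~~~~~
~~~~~~~
~~+~^+~
~~+~~+~
~~~++~~
~~~~~~~
~~~~~~~
[19] ~~~~~~~
~~~~~~~
~~+~+>~
~~+~~+~
~~~++~~
~~~~~~~
~~~~~~~
[20] ~~~~~~~
~~~~~^~
~~+~+~~
~~+~~+~
~~~++~~
~~~~~~~
~~~~~~~
[21] ~~~~~~~
~~~~~+>
~~+~+~~
~~+~~+~
~~~++~~
~~~~~~~
~~~~~~~
[22] ~~~~~~~
~~~~~++
~~+~+~v
~~+~~+~
~~~++~~
~~~~~~~
~~~~~~~
[23] ~~~~~~~
~~~~~++
~~+~+<+
~~+~~+~
~~~++~~
~~~~~~~
~~~~~~~
[24] ~~~~~~~
~~~~~^+
~~+~+++
~~+~~+~
~~~++~~
~~~~~~~
~~~~~~~
[25] ~~~~~~~
~~~~<~+
~~+~+++
~~+~~+~
~~~++~~
~~~~~~~
~~~~~~~
[26] ~~~~^~~
~~~~+~+
~~+~+++
~~+~~+~
~~~++~~
~~~~~~~
~~~~~~~
[27] ~~~~+>~
~~~~+~+
~~+~+++
~~+~~+~
~~~++~~
~~~~~~~
~~~~~~~
[28] ~~~~++~
~~~~+v+
~~+~+++
~~+~~+~
~~~++~~
~~~~~~~
~~~~~~~
[29] ~~~~++~
~~~~<++
~~+~+++
~~+~~+~
~~~++~~
~~~~~~~
~~~~~~~
[30] ~~~~++~
~~~~~++
~~+~v++
~~+~~+~
~~~++~~
~~~~~~~
~~~~~~~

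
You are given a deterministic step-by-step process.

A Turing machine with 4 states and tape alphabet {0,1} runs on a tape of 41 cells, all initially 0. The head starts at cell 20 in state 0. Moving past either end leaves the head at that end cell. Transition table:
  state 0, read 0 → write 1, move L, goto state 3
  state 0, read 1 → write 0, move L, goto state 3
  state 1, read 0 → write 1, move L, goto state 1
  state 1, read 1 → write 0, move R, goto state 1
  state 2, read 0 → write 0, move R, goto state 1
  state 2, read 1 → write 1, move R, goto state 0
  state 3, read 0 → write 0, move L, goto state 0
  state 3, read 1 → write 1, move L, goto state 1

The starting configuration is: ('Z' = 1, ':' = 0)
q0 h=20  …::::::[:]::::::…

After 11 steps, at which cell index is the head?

9

k=0  q0 h=20  …::::::[:]::::::…
k=1  q3 h=19  …::::::[:]Z:::::…
k=2  q0 h=18  …::::::[:]:Z::::…
k=3  q3 h=17  …::::::[:]Z:Z:::…
k=4  q0 h=16  …::::::[:]:Z:Z::…
k=5  q3 h=15  …::::::[:]Z:Z:Z:…
k=6  q0 h=14  …::::::[:]:Z:Z:Z…
k=7  q3 h=13  …::::::[:]Z:Z:Z:…
k=8  q0 h=12  …::::::[:]:Z:Z:Z…
k=9  q3 h=11  …::::::[:]Z:Z:Z:…
k=10  q0 h=10  …::::::[:]:Z:Z:Z…
k=11  q3 h= 9  …::::::[:]Z:Z:Z:…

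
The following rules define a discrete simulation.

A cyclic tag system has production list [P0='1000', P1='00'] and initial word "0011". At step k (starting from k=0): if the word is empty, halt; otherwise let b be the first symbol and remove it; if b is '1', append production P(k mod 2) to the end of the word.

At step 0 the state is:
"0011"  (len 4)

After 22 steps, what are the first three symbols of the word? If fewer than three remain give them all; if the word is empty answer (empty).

100

t=0: "0011"  (len 4)
t=1: "011"  (len 3)
t=2: "11"  (len 2)
t=3: "11000"  (len 5)
t=4: "100000"  (len 6)
t=5: "000001000"  (len 9)
t=6: "00001000"  (len 8)
t=7: "0001000"  (len 7)
t=8: "001000"  (len 6)
t=9: "01000"  (len 5)
t=10: "1000"  (len 4)
t=11: "0001000"  (len 7)
t=12: "001000"  (len 6)
t=13: "01000"  (len 5)
t=14: "1000"  (len 4)
t=15: "0001000"  (len 7)
t=16: "001000"  (len 6)
t=17: "01000"  (len 5)
t=18: "1000"  (len 4)
t=19: "0001000"  (len 7)
t=20: "001000"  (len 6)
t=21: "01000"  (len 5)
t=22: "1000"  (len 4)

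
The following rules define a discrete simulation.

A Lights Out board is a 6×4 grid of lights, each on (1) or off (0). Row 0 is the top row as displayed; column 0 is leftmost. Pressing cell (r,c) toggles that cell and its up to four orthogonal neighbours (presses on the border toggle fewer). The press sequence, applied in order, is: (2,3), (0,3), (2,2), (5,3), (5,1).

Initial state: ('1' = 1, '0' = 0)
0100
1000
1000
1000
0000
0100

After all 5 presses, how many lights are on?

14

[0] 0100
1000
1000
1000
0000
0100
[1] 0100
1001
1011
1001
0000
0100
[2] 0111
1000
1011
1001
0000
0100
[3] 0111
1010
1100
1011
0000
0100
[4] 0111
1010
1100
1011
0001
0111
[5] 0111
1010
1100
1011
0101
1001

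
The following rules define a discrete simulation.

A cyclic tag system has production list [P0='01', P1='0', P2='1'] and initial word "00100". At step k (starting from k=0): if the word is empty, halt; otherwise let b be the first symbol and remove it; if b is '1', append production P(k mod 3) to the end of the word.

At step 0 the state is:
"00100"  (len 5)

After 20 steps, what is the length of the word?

1

k=0  "00100"  (len 5)
k=1  "0100"  (len 4)
k=2  "100"  (len 3)
k=3  "001"  (len 3)
k=4  "01"  (len 2)
k=5  "1"  (len 1)
k=6  "1"  (len 1)
k=7  "01"  (len 2)
k=8  "1"  (len 1)
k=9  "1"  (len 1)
k=10  "01"  (len 2)
k=11  "1"  (len 1)
k=12  "1"  (len 1)
k=13  "01"  (len 2)
k=14  "1"  (len 1)
k=15  "1"  (len 1)
k=16  "01"  (len 2)
k=17  "1"  (len 1)
k=18  "1"  (len 1)
k=19  "01"  (len 2)
k=20  "1"  (len 1)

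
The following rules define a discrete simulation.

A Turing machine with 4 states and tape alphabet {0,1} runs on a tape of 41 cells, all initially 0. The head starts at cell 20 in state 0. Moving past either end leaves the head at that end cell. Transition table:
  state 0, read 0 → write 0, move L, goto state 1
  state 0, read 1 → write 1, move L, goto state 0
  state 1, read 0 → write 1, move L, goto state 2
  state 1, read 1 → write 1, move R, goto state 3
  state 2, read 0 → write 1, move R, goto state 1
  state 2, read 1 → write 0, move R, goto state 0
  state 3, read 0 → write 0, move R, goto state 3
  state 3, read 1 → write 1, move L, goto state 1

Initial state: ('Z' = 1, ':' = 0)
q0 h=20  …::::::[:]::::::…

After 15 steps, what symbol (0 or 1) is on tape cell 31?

gen 0: q0 h=20  …::::::[:]::::::…
gen 1: q1 h=19  …::::::[:]::::::…
gen 2: q2 h=18  …::::::[:]Z:::::…
gen 3: q1 h=19  …:::::Z[Z]::::::…
gen 4: q3 h=20  …::::ZZ[:]::::::…
gen 5: q3 h=21  …:::ZZ:[:]::::::…
gen 6: q3 h=22  …::ZZ::[:]::::::…
gen 7: q3 h=23  …:ZZ:::[:]::::::…
gen 8: q3 h=24  …ZZ::::[:]::::::…
gen 9: q3 h=25  …Z:::::[:]::::::…
gen 10: q3 h=26  …::::::[:]::::::…
gen 11: q3 h=27  …::::::[:]::::::…
gen 12: q3 h=28  …::::::[:]::::::…
gen 13: q3 h=29  …::::::[:]::::::…
gen 14: q3 h=30  …::::::[:]::::::…
gen 15: q3 h=31  …::::::[:]::::::…

0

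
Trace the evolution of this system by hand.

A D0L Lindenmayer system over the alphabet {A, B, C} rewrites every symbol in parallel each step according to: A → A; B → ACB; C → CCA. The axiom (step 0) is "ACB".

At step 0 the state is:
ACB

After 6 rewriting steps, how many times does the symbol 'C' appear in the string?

0) ACB
1) ACCAACB
2) ACCACCAAACCAACB
3) ACCACCAACCACCAAAACCACCAAACCAACB
4) ACCACCAACCACCAAACCACCAACCACCAAAAACCACCAACCACCAAAACCACCAAACCAACB
5) ACCACCAACCACCAAACCACCAACCACCAAAACCACCAACCACCAAACCACCAACCAC…CAACCACCAAACCACCAACCACCAAAAACCACCAACCACCAAAACCACCAAACCAACB  (len 127)
6) ACCACCAACCACCAAACCACCAACCACCAAAACCACCAACCACCAAACCACCAACCAC…CAACCACCAAACCACCAACCACCAAAAACCACCAACCACCAAAACCACCAAACCAACB  (len 255)

127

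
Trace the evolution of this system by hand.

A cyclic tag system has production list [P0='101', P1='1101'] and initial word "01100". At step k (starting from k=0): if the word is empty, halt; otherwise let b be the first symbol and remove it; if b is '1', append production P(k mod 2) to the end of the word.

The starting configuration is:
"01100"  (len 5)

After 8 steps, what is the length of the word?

t=0: "01100"  (len 5)
t=1: "1100"  (len 4)
t=2: "1001101"  (len 7)
t=3: "001101101"  (len 9)
t=4: "01101101"  (len 8)
t=5: "1101101"  (len 7)
t=6: "1011011101"  (len 10)
t=7: "011011101101"  (len 12)
t=8: "11011101101"  (len 11)

11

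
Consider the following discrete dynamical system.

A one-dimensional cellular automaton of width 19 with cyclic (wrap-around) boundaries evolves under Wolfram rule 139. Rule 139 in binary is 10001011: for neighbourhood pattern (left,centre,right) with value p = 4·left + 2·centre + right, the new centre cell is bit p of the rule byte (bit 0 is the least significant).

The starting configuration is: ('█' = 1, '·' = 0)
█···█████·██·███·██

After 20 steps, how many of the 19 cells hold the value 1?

11

step 0: █···█████·██·███·██
step 1: ··██████··█··██··██
step 2: ·██████··█··██··██·
step 3: ██████··█··██··██··
step 4: █████··█··██··██··█
step 5: ████··█··██··██··██
step 6: ███··█··██··██··███
step 7: ██··█··██··██··████
step 8: █··█··██··██··█████
step 9: ··█··██··██··██████
step 10: ·█··██··██··██████·
step 11: █··██··██··██████··
step 12: ··██··██··██████··█
step 13: ·██··██··██████··█·
step 14: ██··██··██████··█··
step 15: █··██··██████··█··█
step 16: ··██··██████··█··██
step 17: ·██··██████··█··██·
step 18: ██··██████··█··██··
step 19: █··██████··█··██··█
step 20: ··██████··█··██··██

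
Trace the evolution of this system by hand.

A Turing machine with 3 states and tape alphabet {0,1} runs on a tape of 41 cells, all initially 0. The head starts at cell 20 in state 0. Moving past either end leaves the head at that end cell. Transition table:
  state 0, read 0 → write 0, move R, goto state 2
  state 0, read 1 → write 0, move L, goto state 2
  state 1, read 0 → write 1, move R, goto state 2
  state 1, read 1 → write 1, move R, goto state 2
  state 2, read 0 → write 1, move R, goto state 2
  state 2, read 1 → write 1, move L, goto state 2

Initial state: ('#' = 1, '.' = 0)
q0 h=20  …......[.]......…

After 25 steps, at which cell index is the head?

36

step 0: q0 h=20  …......[.]......…
step 1: q2 h=21  …......[.]......…
step 2: q2 h=22  ….....#[.]......…
step 3: q2 h=23  …....##[.]......…
step 4: q2 h=24  …...###[.]......…
step 5: q2 h=25  …..####[.]......…
step 6: q2 h=26  ….#####[.]......…
step 7: q2 h=27  …######[.]......…
step 8: q2 h=28  …######[.]......…
step 9: q2 h=29  …######[.]......…
step 10: q2 h=30  …######[.]......…
step 11: q2 h=31  …######[.]......…
step 12: q2 h=32  …######[.]......…
step 13: q2 h=33  …######[.]......…
step 14: q2 h=34  …######[.]......|
step 15: q2 h=35  …######[.].....|
step 16: q2 h=36  …######[.]....|
step 17: q2 h=37  …######[.]...|
step 18: q2 h=38  …######[.]..|
step 19: q2 h=39  …######[.].|
step 20: q2 h=40  …######[.]|
step 21: q2 h=40  …######[#]|
step 22: q2 h=39  …######[#]#|
step 23: q2 h=38  …######[#]##|
step 24: q2 h=37  …######[#]###|
step 25: q2 h=36  …######[#]####|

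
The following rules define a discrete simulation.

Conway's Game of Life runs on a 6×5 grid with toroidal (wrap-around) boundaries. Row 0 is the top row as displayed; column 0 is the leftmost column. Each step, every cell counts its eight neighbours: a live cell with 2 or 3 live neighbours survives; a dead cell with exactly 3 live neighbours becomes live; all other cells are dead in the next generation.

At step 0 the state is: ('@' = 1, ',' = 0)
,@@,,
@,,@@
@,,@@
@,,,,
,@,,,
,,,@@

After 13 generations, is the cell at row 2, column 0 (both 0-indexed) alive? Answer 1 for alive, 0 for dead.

k=0  ,@@,,
@,,@@
@,,@@
@,,,,
,@,,,
,,,@@
k=1  ,@@,,
,,,,,
,@,@,
@@,,,
@,,,@
@@,@,
k=2  @@@,,
,@,,,
@@@,,
,@@,,
,,@,,
,,,@,
k=3  @@@,,
,,,,,
@,,,,
@,,@,
,@@@,
,,,@,
k=4  ,@@,,
@,,,,
,,,,@
@,,@,
,@,@,
@,,@@
k=5  ,@@@,
@@,,,
@,,,@
@,@@,
,@,@,
@,,@@
k=6  ,,,@,
,,,@,
,,@@,
@,@@,
,@,,,
@,,,,
k=7  ,,,,@
,,,@@
,@,,,
,,,@@
@@@,@
,,,,,
k=8  ,,,@@
@,,@@
@,@,,
,,,@@
@@@,@
,@,@@
k=9  ,,,,,
@@@,,
@@@,,
,,,,,
,@,,,
,@,,,
k=10  @,@,,
@,@,,
@,@,,
@,@,,
,,,,,
,,,,,
k=11  ,,,,,
@,@@@
@,@@@
,,,,,
,,,,,
,,,,,
k=12  ,,,@@
@,@,,
@,@,,
,,,@@
,,,,,
,,,,,
k=13  ,,,@@
@,@,,
@,@,,
,,,@@
,,,,,
,,,,,

1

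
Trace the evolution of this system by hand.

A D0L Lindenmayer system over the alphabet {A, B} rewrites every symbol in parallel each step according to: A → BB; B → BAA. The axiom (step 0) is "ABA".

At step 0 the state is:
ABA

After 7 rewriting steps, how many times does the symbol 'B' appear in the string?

1165

t=0: ABA
t=1: BBBAABB
t=2: BAABAABAABBBBBAABAA
t=3: BAABBBBBAABBBBBAABBBBBAABAABAABAABAABBBBBAABBBB
t=4: BAABBBBBAABAABAABAABAABBBBBAABAABAABAABAABBBBBAABAABAABAAB…AABBBBBAABBBBBAABBBBBAABBBBBAABAABAABAABAABBBBBAABAABAABAA  (len 123)
t=5: BAABBBBBAABAABAABAABAABBBBBAABBBBBAABBBBBAABBBBBAABBBBBAAB…BBBBBAABBBBBAABBBBBAABAABAABAABAABBBBBAABBBBBAABBBBBAABBBB  (len 311)
t=6: BAABBBBBAABAABAABAABAABBBBBAABBBBBAABBBBBAABBBBBAABBBBBAAB…ABAABBBBBAABAABAABAABAABBBBBAABAABAABAABAABBBBBAABAABAABAA  (len 803)
t=7: BAABBBBBAABAABAABAABAABBBBBAABBBBBAABBBBBAABBBBBAABBBBBAAB…BBBBBAABBBBBAABBBBBAABAABAABAABAABBBBBAABBBBBAABBBBBAABBBB  (len 2047)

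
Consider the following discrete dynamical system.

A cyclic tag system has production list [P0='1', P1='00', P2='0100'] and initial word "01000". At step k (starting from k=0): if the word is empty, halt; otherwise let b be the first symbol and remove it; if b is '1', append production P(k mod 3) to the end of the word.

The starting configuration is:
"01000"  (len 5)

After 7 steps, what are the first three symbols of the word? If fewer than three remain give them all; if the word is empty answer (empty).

(empty)

k=0  "01000"  (len 5)
k=1  "1000"  (len 4)
k=2  "00000"  (len 5)
k=3  "0000"  (len 4)
k=4  "000"  (len 3)
k=5  "00"  (len 2)
k=6  "0"  (len 1)
k=7  (halted — word empty)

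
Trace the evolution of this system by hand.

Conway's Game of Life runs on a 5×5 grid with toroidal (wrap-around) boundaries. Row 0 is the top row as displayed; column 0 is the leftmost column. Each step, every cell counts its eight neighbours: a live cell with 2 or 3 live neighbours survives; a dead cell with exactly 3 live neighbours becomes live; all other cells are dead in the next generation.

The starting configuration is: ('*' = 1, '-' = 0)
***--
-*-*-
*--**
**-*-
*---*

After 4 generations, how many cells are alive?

1

[0] ***--
-*-*-
*--**
**-*-
*---*
[1] --**-
---*-
---*-
-***-
---*-
[2] --***
---**
---**
---**
-*--*
[3] --*--
*----
*-*--
--*--
-----
[4] -----
-----
-----
-*---
-----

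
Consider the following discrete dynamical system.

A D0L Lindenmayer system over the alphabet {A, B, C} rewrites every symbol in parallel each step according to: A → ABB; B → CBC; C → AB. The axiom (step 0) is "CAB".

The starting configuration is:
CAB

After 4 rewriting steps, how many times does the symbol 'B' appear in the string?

gen 0: CAB
gen 1: ABABBCBC
gen 2: ABBCBCABBCBCCBCABCBCAB
gen 3: ABBCBCCBCABCBCABABBCBCCBCABCBCABABCBCABABBCBCABCBCABABBCBC
gen 4: ABBCBCCBCABCBCABABCBCABABBCBCABCBCABABBCBCABBCBCCBCABCBCAB…BABBCBCABBCBCCBCABCBCABABBCBCABCBCABABBCBCABBCBCCBCABCBCAB  (len 154)

70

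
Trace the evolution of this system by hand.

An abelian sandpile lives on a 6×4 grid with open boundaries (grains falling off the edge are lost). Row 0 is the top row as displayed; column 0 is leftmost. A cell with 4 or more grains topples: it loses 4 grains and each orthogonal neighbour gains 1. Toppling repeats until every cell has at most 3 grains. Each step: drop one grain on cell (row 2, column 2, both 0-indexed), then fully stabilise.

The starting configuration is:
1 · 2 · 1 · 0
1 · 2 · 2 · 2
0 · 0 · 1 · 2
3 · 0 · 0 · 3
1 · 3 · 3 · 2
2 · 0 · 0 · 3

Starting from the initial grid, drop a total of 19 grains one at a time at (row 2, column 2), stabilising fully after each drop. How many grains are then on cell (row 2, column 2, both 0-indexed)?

1

0) 1 · 2 · 1 · 0
1 · 2 · 2 · 2
0 · 0 · 1 · 2
3 · 0 · 0 · 3
1 · 3 · 3 · 2
2 · 0 · 0 · 3
1) 1 · 2 · 1 · 0
1 · 2 · 2 · 2
0 · 0 · 2 · 2
3 · 0 · 0 · 3
1 · 3 · 3 · 2
2 · 0 · 0 · 3
2) 1 · 2 · 1 · 0
1 · 2 · 2 · 2
0 · 0 · 3 · 2
3 · 0 · 0 · 3
1 · 3 · 3 · 2
2 · 0 · 0 · 3
3) 1 · 2 · 1 · 0
1 · 2 · 3 · 2
0 · 1 · 0 · 3
3 · 0 · 1 · 3
1 · 3 · 3 · 2
2 · 0 · 0 · 3
4) 1 · 2 · 1 · 0
1 · 2 · 3 · 2
0 · 1 · 1 · 3
3 · 0 · 1 · 3
1 · 3 · 3 · 2
2 · 0 · 0 · 3
5) 1 · 2 · 1 · 0
1 · 2 · 3 · 2
0 · 1 · 2 · 3
3 · 0 · 1 · 3
1 · 3 · 3 · 2
2 · 0 · 0 · 3
6) 1 · 2 · 1 · 0
1 · 2 · 3 · 2
0 · 1 · 3 · 3
3 · 0 · 1 · 3
1 · 3 · 3 · 2
2 · 0 · 0 · 3
7) 1 · 2 · 2 · 1
1 · 3 · 1 · 0
0 · 2 · 2 · 2
3 · 0 · 3 · 0
1 · 3 · 3 · 3
2 · 0 · 0 · 3
8) 1 · 2 · 2 · 1
1 · 3 · 1 · 0
0 · 2 · 3 · 2
3 · 0 · 3 · 0
1 · 3 · 3 · 3
2 · 0 · 0 · 3
9) 1 · 2 · 2 · 1
1 · 3 · 2 · 0
0 · 3 · 1 · 3
3 · 2 · 1 · 2
2 · 0 · 2 · 1
2 · 1 · 2 · 0
10) 1 · 2 · 2 · 1
1 · 3 · 2 · 0
0 · 3 · 2 · 3
3 · 2 · 1 · 2
2 · 0 · 2 · 1
2 · 1 · 2 · 0
11) 1 · 2 · 2 · 1
1 · 3 · 2 · 0
0 · 3 · 3 · 3
3 · 2 · 1 · 2
2 · 0 · 2 · 1
2 · 1 · 2 · 0
12) 1 · 3 · 3 · 1
2 · 1 · 0 · 2
1 · 1 · 3 · 0
3 · 3 · 2 · 3
2 · 0 · 2 · 1
2 · 1 · 2 · 0
13) 1 · 3 · 3 · 1
2 · 1 · 1 · 2
1 · 2 · 0 · 1
3 · 3 · 3 · 3
2 · 0 · 2 · 1
2 · 1 · 2 · 0
14) 1 · 3 · 3 · 1
2 · 1 · 1 · 2
1 · 2 · 1 · 1
3 · 3 · 3 · 3
2 · 0 · 2 · 1
2 · 1 · 2 · 0
15) 1 · 3 · 3 · 1
2 · 1 · 1 · 2
1 · 2 · 2 · 1
3 · 3 · 3 · 3
2 · 0 · 2 · 1
2 · 1 · 2 · 0
16) 1 · 3 · 3 · 1
2 · 1 · 1 · 2
1 · 2 · 3 · 1
3 · 3 · 3 · 3
2 · 0 · 2 · 1
2 · 1 · 2 · 0
17) 1 · 3 · 3 · 1
2 · 2 · 2 · 2
3 · 0 · 2 · 3
0 · 2 · 2 · 0
3 · 1 · 3 · 2
2 · 1 · 2 · 0
18) 1 · 3 · 3 · 1
2 · 2 · 2 · 2
3 · 0 · 3 · 3
0 · 2 · 2 · 0
3 · 1 · 3 · 2
2 · 1 · 2 · 0
19) 1 · 3 · 3 · 1
2 · 2 · 3 · 3
3 · 1 · 1 · 0
0 · 2 · 3 · 1
3 · 1 · 3 · 2
2 · 1 · 2 · 0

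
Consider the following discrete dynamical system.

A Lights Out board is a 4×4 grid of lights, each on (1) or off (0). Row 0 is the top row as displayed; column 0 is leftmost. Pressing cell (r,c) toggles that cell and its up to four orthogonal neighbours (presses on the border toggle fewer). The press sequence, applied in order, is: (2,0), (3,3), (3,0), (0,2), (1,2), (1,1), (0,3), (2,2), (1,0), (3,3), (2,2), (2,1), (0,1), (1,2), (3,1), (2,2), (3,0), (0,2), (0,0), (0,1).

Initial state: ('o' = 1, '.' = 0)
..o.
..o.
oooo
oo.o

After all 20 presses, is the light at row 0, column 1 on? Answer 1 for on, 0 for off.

k=0  ..o.
..o.
oooo
oo.o
k=1  ..o.
o.o.
..oo
.o.o
k=2  ..o.
o.o.
..o.
.oo.
k=3  ..o.
o.o.
o.o.
o.o.
k=4  .o.o
o...
o.o.
o.o.
k=5  .ooo
oooo
o...
o.o.
k=6  ..oo
...o
oo..
o.o.
k=7  ....
....
oo..
o.o.
k=8  ....
..o.
o.oo
o...
k=9  o...
ooo.
..oo
o...
k=10  o...
ooo.
..o.
o.oo
k=11  o...
oo..
.o.o
o..o
k=12  o...
o...
o.oo
oo.o
k=13  .oo.
oo..
o.oo
oo.o
k=14  .o..
o.oo
o..o
oo.o
k=15  .o..
o.oo
oo.o
..oo
k=16  .o..
o..o
o.o.
...o
k=17  .o..
o..o
..o.
oo.o
k=18  ..oo
o.oo
..o.
oo.o
k=19  oooo
..oo
..o.
oo.o
k=20  ...o
.ooo
..o.
oo.o

0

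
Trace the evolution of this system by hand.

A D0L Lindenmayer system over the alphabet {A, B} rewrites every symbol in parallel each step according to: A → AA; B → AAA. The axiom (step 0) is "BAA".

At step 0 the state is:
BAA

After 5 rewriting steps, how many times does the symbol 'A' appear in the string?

112

step 0: BAA
step 1: AAAAAAA
step 2: AAAAAAAAAAAAAA
step 3: AAAAAAAAAAAAAAAAAAAAAAAAAAAA
step 4: AAAAAAAAAAAAAAAAAAAAAAAAAAAAAAAAAAAAAAAAAAAAAAAAAAAAAAAA
step 5: AAAAAAAAAAAAAAAAAAAAAAAAAAAAAAAAAAAAAAAAAAAAAAAAAAAAAAAAAAAAAAAAAAAAAAAAAAAAAAAAAAAAAAAAAAAAAAAAAAAAAAAAAAAAAAAA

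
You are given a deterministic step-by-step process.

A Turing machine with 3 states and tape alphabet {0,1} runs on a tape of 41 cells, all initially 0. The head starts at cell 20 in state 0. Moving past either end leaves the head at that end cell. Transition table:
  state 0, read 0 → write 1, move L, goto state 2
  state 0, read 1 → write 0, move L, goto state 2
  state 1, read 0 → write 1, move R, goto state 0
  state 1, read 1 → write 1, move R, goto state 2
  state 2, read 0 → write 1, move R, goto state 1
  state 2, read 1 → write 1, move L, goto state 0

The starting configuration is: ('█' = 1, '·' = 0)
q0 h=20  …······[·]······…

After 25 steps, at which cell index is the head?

15

gen 0: q0 h=20  …······[·]······…
gen 1: q2 h=19  …······[·]█·····…
gen 2: q1 h=20  …·····█[█]······…
gen 3: q2 h=21  …····██[·]······…
gen 4: q1 h=22  …···███[·]······…
gen 5: q0 h=23  …··████[·]······…
gen 6: q2 h=22  …···███[█]█·····…
gen 7: q0 h=21  …····██[█]██····…
gen 8: q2 h=20  …·····█[█]·██···…
gen 9: q0 h=19  …······[█]█·██··…
gen 10: q2 h=18  …······[·]·█·██·…
gen 11: q1 h=19  …·····█[·]█·██··…
gen 12: q0 h=20  …····██[█]·██···…
gen 13: q2 h=19  …·····█[█]··██··…
gen 14: q0 h=18  …······[█]█··██·…
gen 15: q2 h=17  …······[·]·█··██…
gen 16: q1 h=18  …·····█[·]█··██·…
gen 17: q0 h=19  …····██[█]··██··…
gen 18: q2 h=18  …·····█[█]···██·…
gen 19: q0 h=17  …······[█]█···██…
gen 20: q2 h=16  …······[·]·█···█…
gen 21: q1 h=17  …·····█[·]█···██…
gen 22: q0 h=18  …····██[█]···██·…
gen 23: q2 h=17  …·····█[█]····██…
gen 24: q0 h=16  …······[█]█····█…
gen 25: q2 h=15  …······[·]·█····…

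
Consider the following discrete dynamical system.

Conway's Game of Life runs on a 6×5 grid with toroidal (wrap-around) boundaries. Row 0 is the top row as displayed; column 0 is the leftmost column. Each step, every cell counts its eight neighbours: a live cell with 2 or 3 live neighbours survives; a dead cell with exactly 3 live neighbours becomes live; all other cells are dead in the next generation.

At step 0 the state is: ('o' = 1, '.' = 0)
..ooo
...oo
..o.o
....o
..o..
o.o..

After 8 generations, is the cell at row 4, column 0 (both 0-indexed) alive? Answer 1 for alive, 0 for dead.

0

0) ..ooo
...oo
..o.o
....o
..o..
o.o..
1) ooo..
o....
o...o
.....
.o.o.
..o.o
2) o.ooo
.....
o...o
o...o
..oo.
....o
3) o..oo
.o...
o...o
oo...
o..o.
oo...
4) ..o.o
.o.o.
....o
.o...
..o..
.ooo.
5) o...o
o.ooo
o.o..
.....
...o.
.o...
6) ..o..
..o..
o.o..
.....
.....
o...o
7) .o.o.
..oo.
.o...
.....
.....
.....
8) ...o.
.o.o.
..o..
.....
.....
.....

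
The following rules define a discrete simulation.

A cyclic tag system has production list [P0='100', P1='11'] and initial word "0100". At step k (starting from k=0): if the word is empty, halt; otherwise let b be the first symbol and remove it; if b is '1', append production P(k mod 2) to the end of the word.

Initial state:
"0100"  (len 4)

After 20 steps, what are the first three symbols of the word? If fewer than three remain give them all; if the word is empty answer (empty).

110

gen 0: "0100"  (len 4)
gen 1: "100"  (len 3)
gen 2: "0011"  (len 4)
gen 3: "011"  (len 3)
gen 4: "11"  (len 2)
gen 5: "1100"  (len 4)
gen 6: "10011"  (len 5)
gen 7: "0011100"  (len 7)
gen 8: "011100"  (len 6)
gen 9: "11100"  (len 5)
gen 10: "110011"  (len 6)
gen 11: "10011100"  (len 8)
gen 12: "001110011"  (len 9)
gen 13: "01110011"  (len 8)
gen 14: "1110011"  (len 7)
gen 15: "110011100"  (len 9)
gen 16: "1001110011"  (len 10)
gen 17: "001110011100"  (len 12)
gen 18: "01110011100"  (len 11)
gen 19: "1110011100"  (len 10)
gen 20: "11001110011"  (len 11)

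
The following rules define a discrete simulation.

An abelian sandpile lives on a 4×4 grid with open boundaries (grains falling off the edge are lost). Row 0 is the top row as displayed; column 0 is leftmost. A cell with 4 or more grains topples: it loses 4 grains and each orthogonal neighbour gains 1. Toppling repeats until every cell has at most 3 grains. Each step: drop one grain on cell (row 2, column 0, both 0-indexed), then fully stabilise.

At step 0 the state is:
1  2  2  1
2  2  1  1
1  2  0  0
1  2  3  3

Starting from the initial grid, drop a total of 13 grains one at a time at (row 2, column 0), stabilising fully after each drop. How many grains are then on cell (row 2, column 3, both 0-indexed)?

gen 0: 1  2  2  1
2  2  1  1
1  2  0  0
1  2  3  3
gen 1: 1  2  2  1
2  2  1  1
2  2  0  0
1  2  3  3
gen 2: 1  2  2  1
2  2  1  1
3  2  0  0
1  2  3  3
gen 3: 1  2  2  1
3  2  1  1
0  3  0  0
2  2  3  3
gen 4: 1  2  2  1
3  2  1  1
1  3  0  0
2  2  3  3
gen 5: 1  2  2  1
3  2  1  1
2  3  0  0
2  2  3  3
gen 6: 1  2  2  1
3  2  1  1
3  3  0  0
2  2  3  3
gen 7: 2  3  2  1
1  0  2  1
2  1  1  0
3  3  3  3
gen 8: 2  3  2  1
1  0  2  1
3  1  1  0
3  3  3  3
gen 9: 2  3  2  1
2  0  2  1
1  3  2  1
1  1  1  0
gen 10: 2  3  2  1
2  0  2  1
2  3  2  1
1  1  1  0
gen 11: 2  3  2  1
2  0  2  1
3  3  2  1
1  1  1  0
gen 12: 2  3  2  1
3  1  2  1
1  0  3  1
2  2  1  0
gen 13: 2  3  2  1
3  1  2  1
2  0  3  1
2  2  1  0

1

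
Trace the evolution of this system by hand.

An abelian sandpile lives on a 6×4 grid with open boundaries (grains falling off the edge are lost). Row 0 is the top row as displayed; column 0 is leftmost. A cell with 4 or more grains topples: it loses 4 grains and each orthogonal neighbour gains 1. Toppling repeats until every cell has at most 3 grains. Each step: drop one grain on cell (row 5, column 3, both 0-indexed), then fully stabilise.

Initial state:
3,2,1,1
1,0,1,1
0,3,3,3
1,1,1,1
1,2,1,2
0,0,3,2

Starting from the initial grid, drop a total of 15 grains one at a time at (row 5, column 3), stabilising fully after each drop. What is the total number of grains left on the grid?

[0] 3,2,1,1
1,0,1,1
0,3,3,3
1,1,1,1
1,2,1,2
0,0,3,2
[1] 3,2,1,1
1,0,1,1
0,3,3,3
1,1,1,1
1,2,1,2
0,0,3,3
[2] 3,2,1,1
1,0,1,1
0,3,3,3
1,1,1,1
1,2,2,3
0,1,0,1
[3] 3,2,1,1
1,0,1,1
0,3,3,3
1,1,1,1
1,2,2,3
0,1,0,2
[4] 3,2,1,1
1,0,1,1
0,3,3,3
1,1,1,1
1,2,2,3
0,1,0,3
[5] 3,2,1,1
1,0,1,1
0,3,3,3
1,1,1,2
1,2,3,0
0,1,1,1
[6] 3,2,1,1
1,0,1,1
0,3,3,3
1,1,1,2
1,2,3,0
0,1,1,2
[7] 3,2,1,1
1,0,1,1
0,3,3,3
1,1,1,2
1,2,3,0
0,1,1,3
[8] 3,2,1,1
1,0,1,1
0,3,3,3
1,1,1,2
1,2,3,1
0,1,2,0
[9] 3,2,1,1
1,0,1,1
0,3,3,3
1,1,1,2
1,2,3,1
0,1,2,1
[10] 3,2,1,1
1,0,1,1
0,3,3,3
1,1,1,2
1,2,3,1
0,1,2,2
[11] 3,2,1,1
1,0,1,1
0,3,3,3
1,1,1,2
1,2,3,1
0,1,2,3
[12] 3,2,1,1
1,0,1,1
0,3,3,3
1,1,1,2
1,2,3,2
0,1,3,0
[13] 3,2,1,1
1,0,1,1
0,3,3,3
1,1,1,2
1,2,3,2
0,1,3,1
[14] 3,2,1,1
1,0,1,1
0,3,3,3
1,1,1,2
1,2,3,2
0,1,3,2
[15] 3,2,1,1
1,0,1,1
0,3,3,3
1,1,1,2
1,2,3,2
0,1,3,3

39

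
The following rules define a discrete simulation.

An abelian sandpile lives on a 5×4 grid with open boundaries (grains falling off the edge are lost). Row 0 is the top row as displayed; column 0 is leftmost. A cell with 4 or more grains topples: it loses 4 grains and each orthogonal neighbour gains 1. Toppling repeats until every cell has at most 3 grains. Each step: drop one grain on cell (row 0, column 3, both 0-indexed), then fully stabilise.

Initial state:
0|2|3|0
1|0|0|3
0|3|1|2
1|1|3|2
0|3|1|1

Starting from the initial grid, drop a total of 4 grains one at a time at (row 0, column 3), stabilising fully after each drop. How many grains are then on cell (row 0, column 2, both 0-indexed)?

0) 0|2|3|0
1|0|0|3
0|3|1|2
1|1|3|2
0|3|1|1
1) 0|2|3|1
1|0|0|3
0|3|1|2
1|1|3|2
0|3|1|1
2) 0|2|3|2
1|0|0|3
0|3|1|2
1|1|3|2
0|3|1|1
3) 0|2|3|3
1|0|0|3
0|3|1|2
1|1|3|2
0|3|1|1
4) 0|3|0|2
1|0|2|0
0|3|1|3
1|1|3|2
0|3|1|1

0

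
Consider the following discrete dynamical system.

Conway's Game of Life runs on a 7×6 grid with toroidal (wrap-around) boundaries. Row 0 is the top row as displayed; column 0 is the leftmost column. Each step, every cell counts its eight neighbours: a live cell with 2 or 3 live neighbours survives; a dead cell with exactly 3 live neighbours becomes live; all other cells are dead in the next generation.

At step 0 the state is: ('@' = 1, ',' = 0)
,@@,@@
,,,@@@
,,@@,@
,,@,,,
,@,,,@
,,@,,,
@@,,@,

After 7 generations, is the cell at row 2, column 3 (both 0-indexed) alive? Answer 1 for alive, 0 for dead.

0

0) ,@@,@@
,,,@@@
,,@@,@
,,@,,,
,@,,,@
,,@,,,
@@,,@,
1) ,@@,,,
,@,,,,
,,@,,@
@@@@@,
,@@,,,
,,@,,@
@,,,@,
2) @@@,,,
@@,,,,
,,,,@@
@,,,@@
,,,,@@
@,@@,@
@,@@,@
3) ,,,@,,
,,@,,,
,@,,@,
@,,@,,
,@,,,,
,,@,,,
,,,,,,
4) ,,,,,,
,,@@,,
,@@@,,
@@@,,,
,@@,,,
,,,,,,
,,,,,,
5) ,,,,,,
,@,@,,
@,,,,,
@,,,,,
@,@,,,
,,,,,,
,,,,,,
6) ,,,,,,
,,,,,,
@@,,,,
@,,,,@
,@,,,,
,,,,,,
,,,,,,
7) ,,,,,,
,,,,,,
@@,,,@
,,,,,@
@,,,,,
,,,,,,
,,,,,,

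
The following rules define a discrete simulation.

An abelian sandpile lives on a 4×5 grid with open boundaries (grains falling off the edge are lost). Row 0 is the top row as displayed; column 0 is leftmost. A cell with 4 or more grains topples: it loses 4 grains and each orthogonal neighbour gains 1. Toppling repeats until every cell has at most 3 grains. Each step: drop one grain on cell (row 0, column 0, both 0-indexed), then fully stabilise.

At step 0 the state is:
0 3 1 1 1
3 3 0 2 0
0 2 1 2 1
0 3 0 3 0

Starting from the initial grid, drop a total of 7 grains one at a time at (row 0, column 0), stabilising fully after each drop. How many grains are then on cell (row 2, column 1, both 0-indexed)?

3

[0] 0 3 1 1 1
3 3 0 2 0
0 2 1 2 1
0 3 0 3 0
[1] 1 3 1 1 1
3 3 0 2 0
0 2 1 2 1
0 3 0 3 0
[2] 2 3 1 1 1
3 3 0 2 0
0 2 1 2 1
0 3 0 3 0
[3] 3 3 1 1 1
3 3 0 2 0
0 2 1 2 1
0 3 0 3 0
[4] 2 1 2 1 1
1 1 1 2 0
1 3 1 2 1
0 3 0 3 0
[5] 3 1 2 1 1
1 1 1 2 0
1 3 1 2 1
0 3 0 3 0
[6] 0 2 2 1 1
2 1 1 2 0
1 3 1 2 1
0 3 0 3 0
[7] 1 2 2 1 1
2 1 1 2 0
1 3 1 2 1
0 3 0 3 0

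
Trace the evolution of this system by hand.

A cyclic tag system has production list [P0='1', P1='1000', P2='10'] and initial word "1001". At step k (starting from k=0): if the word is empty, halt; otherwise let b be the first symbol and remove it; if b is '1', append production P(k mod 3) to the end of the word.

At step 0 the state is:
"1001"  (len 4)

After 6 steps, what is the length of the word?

6

k=0  "1001"  (len 4)
k=1  "0011"  (len 4)
k=2  "011"  (len 3)
k=3  "11"  (len 2)
k=4  "11"  (len 2)
k=5  "11000"  (len 5)
k=6  "100010"  (len 6)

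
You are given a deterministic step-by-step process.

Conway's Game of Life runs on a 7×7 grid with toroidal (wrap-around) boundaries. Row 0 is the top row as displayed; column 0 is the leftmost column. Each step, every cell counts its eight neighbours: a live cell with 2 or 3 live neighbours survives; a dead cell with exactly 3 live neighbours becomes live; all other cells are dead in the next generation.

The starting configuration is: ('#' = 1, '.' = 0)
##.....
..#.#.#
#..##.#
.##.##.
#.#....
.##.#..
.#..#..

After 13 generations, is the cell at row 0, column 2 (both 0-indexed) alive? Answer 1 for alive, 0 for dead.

0

[0] ##.....
..#.#.#
#..##.#
.##.##.
#.#....
.##.#..
.#..#..
[1] ####.#.
..#.#.#
#.....#
..#.##.
#...##.
#.#....
...#...
[2] ##...##
..#.#..
##..#.#
##.##..
....##.
.#.##.#
#..##.#
[3] .##....
..###..
....#.#
.###...
.#....#
..#...#
...#...
[4] .#..#..
.##.##.
.#..##.
.###.#.
.#.#...
#.#....
.#.#...
[5] ##..##.
###....
#.....#
##.#.#.
#..##..
#..#...
##.#...
[6] ...##..
..#..#.
.......
.###.#.
#..#...
#..#..#
...#...
[7] ..###..
...##..
.#.##..
.####..
#..#...
#.###.#
..##...
[8] .......
.....#.
.#...#.
##.....
#....##
#...#.#
.....#.
[9] .......
.......
##....#
.#...#.
.....#.
#...#..
.....##
[10] .......
#......
##....#
.#...#.
....###
....#..
.....##
[11] ......#
##....#
.#....#
.#..#..
....#.#
....#..
.....#.
[12] .....##
.#...##
.##..##
.......
...##..
....#..
.....#.
[13] #...#..
.##.#..
.##..##
..####.
...##..
...###.
....###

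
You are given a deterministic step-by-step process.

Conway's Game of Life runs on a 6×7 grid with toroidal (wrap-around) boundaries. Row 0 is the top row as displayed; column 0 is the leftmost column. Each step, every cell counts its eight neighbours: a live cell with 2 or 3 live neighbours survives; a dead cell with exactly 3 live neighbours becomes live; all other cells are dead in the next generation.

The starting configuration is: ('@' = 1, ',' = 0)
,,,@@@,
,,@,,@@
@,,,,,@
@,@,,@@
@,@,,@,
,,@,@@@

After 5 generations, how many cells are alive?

gen 0: ,,,@@@,
,,@,,@@
@,,,,,@
@,@,,@@
@,@,,@,
,,@,@@@
gen 1: ,,@,,,,
@,,@,,,
,,,,,,,
,,,,,@,
@,@,,,,
,@@,,,,
gen 2: ,,@@,,,
,,,,,,,
,,,,,,,
,,,,,,,
,,@,,,,
,,@@,,,
gen 3: ,,@@,,,
,,,,,,,
,,,,,,,
,,,,,,,
,,@@,,,
,@,,,,,
gen 4: ,,@,,,,
,,,,,,,
,,,,,,,
,,,,,,,
,,@,,,,
,@,,,,,
gen 5: ,,,,,,,
,,,,,,,
,,,,,,,
,,,,,,,
,,,,,,,
,@@,,,,

2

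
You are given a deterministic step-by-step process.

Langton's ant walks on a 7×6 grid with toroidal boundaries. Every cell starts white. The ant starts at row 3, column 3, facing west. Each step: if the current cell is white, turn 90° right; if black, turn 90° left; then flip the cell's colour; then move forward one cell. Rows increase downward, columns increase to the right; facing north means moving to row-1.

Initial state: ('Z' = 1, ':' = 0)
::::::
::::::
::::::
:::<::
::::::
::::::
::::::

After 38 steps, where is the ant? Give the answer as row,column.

4,0

t=0: ::::::
::::::
::::::
:::<::
::::::
::::::
::::::
t=1: ::::::
::::::
:::^::
:::Z::
::::::
::::::
::::::
t=2: ::::::
::::::
:::Z>:
:::Z::
::::::
::::::
::::::
t=3: ::::::
::::::
:::ZZ:
:::Zv:
::::::
::::::
::::::
t=4: ::::::
::::::
:::ZZ:
:::<Z:
::::::
::::::
::::::
t=5: ::::::
::::::
:::ZZ:
::::Z:
:::v::
::::::
::::::
t=6: ::::::
::::::
:::ZZ:
::::Z:
::<Z::
::::::
::::::
t=7: ::::::
::::::
:::ZZ:
::^:Z:
::ZZ::
::::::
::::::
t=8: ::::::
::::::
:::ZZ:
::Z>Z:
::ZZ::
::::::
::::::
t=9: ::::::
::::::
:::ZZ:
::ZZZ:
::Zv::
::::::
::::::
t=10: ::::::
::::::
:::ZZ:
::ZZZ:
::Z:>:
::::::
::::::
t=11: ::::::
::::::
:::ZZ:
::ZZZ:
::Z:Z:
::::v:
::::::
t=12: ::::::
::::::
:::ZZ:
::ZZZ:
::Z:Z:
:::<Z:
::::::
t=13: ::::::
::::::
:::ZZ:
::ZZZ:
::Z^Z:
:::ZZ:
::::::
t=14: ::::::
::::::
:::ZZ:
::ZZZ:
::ZZ>:
:::ZZ:
::::::
t=15: ::::::
::::::
:::ZZ:
::ZZ^:
::ZZ::
:::ZZ:
::::::
t=16: ::::::
::::::
:::ZZ:
::Z<::
::ZZ::
:::ZZ:
::::::
t=17: ::::::
::::::
:::ZZ:
::Z:::
::Zv::
:::ZZ:
::::::
t=18: ::::::
::::::
:::ZZ:
::Z:::
::Z:>:
:::ZZ:
::::::
t=19: ::::::
::::::
:::ZZ:
::Z:::
::Z:Z:
:::Zv:
::::::
t=20: ::::::
::::::
:::ZZ:
::Z:::
::Z:Z:
:::Z:>
::::::
t=21: ::::::
::::::
:::ZZ:
::Z:::
::Z:Z:
:::Z:Z
:::::v
t=22: ::::::
::::::
:::ZZ:
::Z:::
::Z:Z:
:::Z:Z
::::<Z
t=23: ::::::
::::::
:::ZZ:
::Z:::
::Z:Z:
:::Z^Z
::::ZZ
t=24: ::::::
::::::
:::ZZ:
::Z:::
::Z:Z:
:::ZZ>
::::ZZ
t=25: ::::::
::::::
:::ZZ:
::Z:::
::Z:Z^
:::ZZ:
::::ZZ
t=26: ::::::
::::::
:::ZZ:
::Z:::
>:Z:ZZ
:::ZZ:
::::ZZ
t=27: ::::::
::::::
:::ZZ:
::Z:::
Z:Z:ZZ
v::ZZ:
::::ZZ
t=28: ::::::
::::::
:::ZZ:
::Z:::
Z:Z:ZZ
Z::ZZ<
::::ZZ
t=29: ::::::
::::::
:::ZZ:
::Z:::
Z:Z:Z^
Z::ZZZ
::::ZZ
t=30: ::::::
::::::
:::ZZ:
::Z:::
Z:Z:<:
Z::ZZZ
::::ZZ
t=31: ::::::
::::::
:::ZZ:
::Z:::
Z:Z:::
Z::ZvZ
::::ZZ
t=32: ::::::
::::::
:::ZZ:
::Z:::
Z:Z:::
Z::Z:>
::::ZZ
t=33: ::::::
::::::
:::ZZ:
::Z:::
Z:Z::^
Z::Z::
::::ZZ
t=34: ::::::
::::::
:::ZZ:
::Z:::
>:Z::Z
Z::Z::
::::ZZ
t=35: ::::::
::::::
:::ZZ:
^:Z:::
::Z::Z
Z::Z::
::::ZZ
t=36: ::::::
::::::
:::ZZ:
Z>Z:::
::Z::Z
Z::Z::
::::ZZ
t=37: ::::::
::::::
:::ZZ:
ZZZ:::
:vZ::Z
Z::Z::
::::ZZ
t=38: ::::::
::::::
:::ZZ:
ZZZ:::
<ZZ::Z
Z::Z::
::::ZZ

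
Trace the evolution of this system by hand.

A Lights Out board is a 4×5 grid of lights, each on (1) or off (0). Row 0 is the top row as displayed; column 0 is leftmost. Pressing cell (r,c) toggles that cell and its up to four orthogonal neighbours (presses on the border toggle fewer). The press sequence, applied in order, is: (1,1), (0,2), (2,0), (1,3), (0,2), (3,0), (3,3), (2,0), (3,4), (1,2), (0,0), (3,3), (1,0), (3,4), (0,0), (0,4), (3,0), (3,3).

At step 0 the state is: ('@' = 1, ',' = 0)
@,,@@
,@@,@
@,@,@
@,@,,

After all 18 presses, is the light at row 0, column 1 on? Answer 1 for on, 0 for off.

0) @,,@@
,@@,@
@,@,@
@,@,,
1) @@,@@
@,,,@
@@@,@
@,@,,
2) @,@,@
@,@,@
@@@,@
@,@,,
3) @,@,@
,,@,@
,,@,@
,,@,,
4) @,@@@
,,,@,
,,@@@
,,@,,
5) @@,,@
,,@@,
,,@@@
,,@,,
6) @@,,@
,,@@,
@,@@@
@@@,,
7) @@,,@
,,@@,
@,@,@
@@,@@
8) @@,,@
@,@@,
,@@,@
,@,@@
9) @@,,@
@,@@,
,@@,,
,@,,,
10) @@@,@
@@,,,
,@,,,
,@,,,
11) ,,@,@
,@,,,
,@,,,
,@,,,
12) ,,@,@
,@,,,
,@,@,
,@@@@
13) @,@,@
@,,,,
@@,@,
,@@@@
14) @,@,@
@,,,,
@@,@@
,@@,,
15) ,@@,@
,,,,,
@@,@@
,@@,,
16) ,@@@,
,,,,@
@@,@@
,@@,,
17) ,@@@,
,,,,@
,@,@@
@,@,,
18) ,@@@,
,,,,@
,@,,@
@,,@@

1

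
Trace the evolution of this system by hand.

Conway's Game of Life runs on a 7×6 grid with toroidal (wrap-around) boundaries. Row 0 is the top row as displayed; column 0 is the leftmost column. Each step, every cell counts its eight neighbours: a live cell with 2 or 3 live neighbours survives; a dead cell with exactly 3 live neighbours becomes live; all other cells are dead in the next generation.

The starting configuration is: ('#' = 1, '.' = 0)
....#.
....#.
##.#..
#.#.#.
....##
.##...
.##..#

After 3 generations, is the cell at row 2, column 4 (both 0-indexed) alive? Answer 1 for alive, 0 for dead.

0

k=0  ....#.
....#.
##.#..
#.#.#.
....##
.##...
.##..#
k=1  ...###
...###
#####.
#.#.#.
#.#.##
.#####
####..
k=2  .#....
.#....
#.....
......
......
......
......
k=3  ......
##....
......
......
......
......
......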